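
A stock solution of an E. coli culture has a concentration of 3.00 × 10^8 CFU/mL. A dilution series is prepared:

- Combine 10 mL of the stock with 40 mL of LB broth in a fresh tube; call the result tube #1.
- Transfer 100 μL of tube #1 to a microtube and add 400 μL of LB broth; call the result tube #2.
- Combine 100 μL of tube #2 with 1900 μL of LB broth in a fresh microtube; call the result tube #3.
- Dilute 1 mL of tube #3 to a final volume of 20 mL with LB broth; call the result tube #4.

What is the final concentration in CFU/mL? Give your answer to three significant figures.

3.00 × 10^4 CFU/mL

Step 1: 10 mL + 40 mL = 50 mL total → factor 50/10 = 5
Step 2: 100 μL + 400 μL = 500 μL total → factor 500/100 = 5
Step 3: 100 μL + 1900 μL = 2000 μL total → factor 2000/100 = 20
Step 4: 1 mL brought to 20 mL → factor 20/1 = 20
Overall dilution factor = 5 × 5 × 20 × 20 = 10000
Final = 3.00 × 10^8 CFU/mL / 10000 = 3.00 × 10^4 CFU/mL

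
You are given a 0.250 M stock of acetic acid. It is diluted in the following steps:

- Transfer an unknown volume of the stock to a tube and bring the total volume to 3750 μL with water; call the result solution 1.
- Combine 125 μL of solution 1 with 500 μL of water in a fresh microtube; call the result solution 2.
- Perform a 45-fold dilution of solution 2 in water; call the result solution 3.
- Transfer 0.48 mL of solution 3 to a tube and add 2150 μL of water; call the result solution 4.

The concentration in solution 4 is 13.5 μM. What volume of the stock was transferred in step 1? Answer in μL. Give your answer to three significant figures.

Step 1: v brought to 3750 μL → factor = 3750 μL/v
Step 2: 125 μL + 500 μL = 625 μL total → factor 625/125 = 5
Step 3: 45-fold → factor 45
Step 4: 0.48 mL + 2150 μL = 2.63 mL total → factor 2.63/0.48 = 5.4792
Product of known-step factors = 1232.8
Overall factor = 0.250 M / (13.5 μM) = 18519
Step-1 factor = 18519 / 1232.8 = 15.021
v = 3750 μL / 15.021 = 250 μL

250 μL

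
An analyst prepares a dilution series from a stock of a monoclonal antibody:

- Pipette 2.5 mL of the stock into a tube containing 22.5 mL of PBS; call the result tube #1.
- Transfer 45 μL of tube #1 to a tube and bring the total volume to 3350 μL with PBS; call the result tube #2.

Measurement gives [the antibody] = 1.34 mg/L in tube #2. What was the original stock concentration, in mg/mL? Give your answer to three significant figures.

0.998 mg/mL

Step 1: 2.5 mL + 22.5 mL = 25 mL total → factor 25/2.5 = 10
Step 2: 45 μL brought to 3350 μL → factor 3350/45 = 74.444
Overall dilution factor = 10 × 74.444 = 744.44
Stock = 1.34 mg/L × 744.44 = 997.6 mg/L = 0.998 mg/mL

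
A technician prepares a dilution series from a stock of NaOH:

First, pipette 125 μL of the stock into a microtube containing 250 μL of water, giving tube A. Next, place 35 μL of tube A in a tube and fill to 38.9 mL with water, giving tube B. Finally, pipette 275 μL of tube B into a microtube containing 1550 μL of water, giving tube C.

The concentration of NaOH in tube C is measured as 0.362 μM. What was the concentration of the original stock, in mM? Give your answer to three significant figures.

8.01 mM

Step 1: 125 μL + 250 μL = 375 μL total → factor 375/125 = 3
Step 2: 35 μL brought to 38.9 mL → factor 38900/35 = 1111.4
Step 3: 275 μL + 1550 μL = 1825 μL total → factor 1825/275 = 6.6364
Overall dilution factor = 3 × 1111.4 × 6.6364 = 22128
Stock = 0.362 μM × 22128 = 8010 μM = 8.01 mM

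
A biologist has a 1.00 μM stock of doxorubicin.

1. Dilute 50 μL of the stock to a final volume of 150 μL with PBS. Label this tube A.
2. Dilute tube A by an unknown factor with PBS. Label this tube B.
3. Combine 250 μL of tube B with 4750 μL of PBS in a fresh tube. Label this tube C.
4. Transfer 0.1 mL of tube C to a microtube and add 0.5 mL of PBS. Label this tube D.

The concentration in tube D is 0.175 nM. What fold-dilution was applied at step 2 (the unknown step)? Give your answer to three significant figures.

15.9-fold

Step 1: 50 μL brought to 150 μL → factor 150/50 = 3
Step 2: unknown factor x
Step 3: 250 μL + 4750 μL = 5000 μL total → factor 5000/250 = 20
Step 4: 0.1 mL + 0.5 mL = 0.6 mL total → factor 0.6/0.1 = 6
Product of known-step factors = 360
Overall factor = 1.00 μM / (0.175 nM) = 5714.3
x = 5714.3 / 360 = 15.9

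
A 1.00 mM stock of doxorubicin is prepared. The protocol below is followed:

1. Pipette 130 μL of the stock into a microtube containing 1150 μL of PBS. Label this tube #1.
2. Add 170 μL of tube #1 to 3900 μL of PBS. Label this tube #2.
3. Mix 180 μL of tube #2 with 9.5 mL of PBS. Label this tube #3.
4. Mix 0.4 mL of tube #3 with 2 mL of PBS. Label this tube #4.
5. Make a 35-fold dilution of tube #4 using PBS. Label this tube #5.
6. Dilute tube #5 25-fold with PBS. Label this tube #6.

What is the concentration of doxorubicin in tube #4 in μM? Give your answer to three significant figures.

Step 1: 130 μL + 1150 μL = 1280 μL total → factor 1280/130 = 9.8462
Step 2: 170 μL + 3900 μL = 4070 μL total → factor 4070/170 = 23.941
Step 3: 180 μL + 9.5 mL = 9680 μL total → factor 9680/180 = 53.778
Step 4: 0.4 mL + 2 mL = 2.4 mL total → factor 2.4/0.4 = 6
Dilution factor through tube #4 = 9.8462 × 23.941 × 53.778 × 6 = 76062
[tube #4] = 1.00 mM / 76062 = 1.315 × 10^-5 mM = 0.0131 μM

0.0131 μM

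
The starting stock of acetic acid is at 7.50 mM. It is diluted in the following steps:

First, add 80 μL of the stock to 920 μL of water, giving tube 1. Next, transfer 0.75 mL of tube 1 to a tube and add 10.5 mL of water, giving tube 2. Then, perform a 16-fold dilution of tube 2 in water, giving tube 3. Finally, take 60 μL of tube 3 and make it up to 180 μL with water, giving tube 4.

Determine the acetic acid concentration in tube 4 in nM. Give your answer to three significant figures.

833 nM

Step 1: 80 μL + 920 μL = 1000 μL total → factor 1000/80 = 12.5
Step 2: 0.75 mL + 10.5 mL = 11.25 mL total → factor 11.25/0.75 = 15
Step 3: 16-fold → factor 16
Step 4: 60 μL brought to 180 μL → factor 180/60 = 3
Overall dilution factor = 12.5 × 15 × 16 × 3 = 9000
Final = 7.50 mM / 9000 = 0.0008333 mM = 833 nM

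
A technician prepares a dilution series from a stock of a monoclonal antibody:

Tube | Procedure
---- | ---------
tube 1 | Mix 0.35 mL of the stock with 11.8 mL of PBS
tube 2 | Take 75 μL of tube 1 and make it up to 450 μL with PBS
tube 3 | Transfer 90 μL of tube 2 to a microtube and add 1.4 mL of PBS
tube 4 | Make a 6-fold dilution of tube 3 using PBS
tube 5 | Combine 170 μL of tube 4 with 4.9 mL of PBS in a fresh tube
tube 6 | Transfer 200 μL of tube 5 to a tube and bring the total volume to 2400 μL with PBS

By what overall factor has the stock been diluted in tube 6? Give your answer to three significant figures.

7.40 × 10^6

Step 1: 0.35 mL + 11.8 mL = 12.15 mL total → factor 12.15/0.35 = 34.714
Step 2: 75 μL brought to 450 μL → factor 450/75 = 6
Step 3: 90 μL + 1.4 mL = 1490 μL total → factor 1490/90 = 16.556
Step 4: 6-fold → factor 6
Step 5: 170 μL + 4.9 mL = 5070 μL total → factor 5070/170 = 29.824
Step 6: 200 μL brought to 2400 μL → factor 2400/200 = 12
Overall dilution factor = 34.714 × 6 × 16.556 × 6 × 29.824 × 12 = 7.4045 × 10^6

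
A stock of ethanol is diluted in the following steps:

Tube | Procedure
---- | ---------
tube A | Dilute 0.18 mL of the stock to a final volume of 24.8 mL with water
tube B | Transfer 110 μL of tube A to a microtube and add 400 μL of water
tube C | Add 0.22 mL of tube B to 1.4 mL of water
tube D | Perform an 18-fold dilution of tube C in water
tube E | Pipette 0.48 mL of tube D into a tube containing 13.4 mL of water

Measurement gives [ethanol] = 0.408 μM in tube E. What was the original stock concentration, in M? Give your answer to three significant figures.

0.999 M

Step 1: 0.18 mL brought to 24.8 mL → factor 24.8/0.18 = 137.78
Step 2: 110 μL + 400 μL = 510 μL total → factor 510/110 = 4.6364
Step 3: 0.22 mL + 1.4 mL = 1.62 mL total → factor 1.62/0.22 = 7.3636
Step 4: 18-fold → factor 18
Step 5: 0.48 mL + 13.4 mL = 13.88 mL total → factor 13.88/0.48 = 28.917
Overall dilution factor = 137.78 × 4.6364 × 7.3636 × 18 × 28.917 = 2.4483 × 10^6
Stock = 0.408 μM × 2.4483 × 10^6 = 9.989 × 10^5 μM = 0.999 M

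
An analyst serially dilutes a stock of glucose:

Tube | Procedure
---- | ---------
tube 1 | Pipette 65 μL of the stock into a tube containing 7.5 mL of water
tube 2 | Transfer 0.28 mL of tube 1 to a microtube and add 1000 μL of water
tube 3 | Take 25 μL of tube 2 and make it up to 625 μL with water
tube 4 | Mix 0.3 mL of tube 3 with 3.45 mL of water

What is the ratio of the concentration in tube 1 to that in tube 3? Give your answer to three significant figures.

114

Step 1: 65 μL + 7.5 mL = 7565 μL total → factor 7565/65 = 116.38
Step 2: 0.28 mL + 1000 μL = 1.28 mL total → factor 1.28/0.28 = 4.5714
Step 3: 25 μL brought to 625 μL → factor 625/25 = 25
Dilution factor to tube 1 = 116.38; to tube 3 = 13301
[tube 1]/[tube 3] = (factor to tube 3)/(factor to tube 1) = 13301/116.38 = 114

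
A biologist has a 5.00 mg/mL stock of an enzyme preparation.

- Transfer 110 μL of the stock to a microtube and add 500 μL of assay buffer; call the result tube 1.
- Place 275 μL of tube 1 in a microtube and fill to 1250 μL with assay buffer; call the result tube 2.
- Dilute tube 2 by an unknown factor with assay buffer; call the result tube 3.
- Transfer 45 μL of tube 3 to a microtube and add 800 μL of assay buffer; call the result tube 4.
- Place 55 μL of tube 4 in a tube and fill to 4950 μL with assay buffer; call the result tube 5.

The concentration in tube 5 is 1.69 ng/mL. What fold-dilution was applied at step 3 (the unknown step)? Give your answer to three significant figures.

69.5-fold

Step 1: 110 μL + 500 μL = 610 μL total → factor 610/110 = 5.5455
Step 2: 275 μL brought to 1250 μL → factor 1250/275 = 4.5455
Step 3: unknown factor x
Step 4: 45 μL + 800 μL = 845 μL total → factor 845/45 = 18.778
Step 5: 55 μL brought to 4950 μL → factor 4950/55 = 90
Product of known-step factors = 42599
Overall factor = 5.00 mg/mL / (1.69 ng/mL) = 2.9586 × 10^6
x = 2.9586 × 10^6 / 42599 = 69.5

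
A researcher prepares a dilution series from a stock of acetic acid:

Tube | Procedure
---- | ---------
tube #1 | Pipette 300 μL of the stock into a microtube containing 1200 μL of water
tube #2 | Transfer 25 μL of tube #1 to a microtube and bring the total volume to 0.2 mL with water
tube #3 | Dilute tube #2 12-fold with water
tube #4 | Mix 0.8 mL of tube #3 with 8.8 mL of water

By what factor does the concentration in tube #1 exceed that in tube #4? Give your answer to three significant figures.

Step 1: 300 μL + 1200 μL = 1500 μL total → factor 1500/300 = 5
Step 2: 25 μL brought to 0.2 mL → factor 200/25 = 8
Step 3: 12-fold → factor 12
Step 4: 0.8 mL + 8.8 mL = 9.6 mL total → factor 9.6/0.8 = 12
Dilution factor to tube #1 = 5; to tube #4 = 5760
[tube #1]/[tube #4] = (factor to tube #4)/(factor to tube #1) = 5760/5 = 1.15 × 10^3

1.15 × 10^3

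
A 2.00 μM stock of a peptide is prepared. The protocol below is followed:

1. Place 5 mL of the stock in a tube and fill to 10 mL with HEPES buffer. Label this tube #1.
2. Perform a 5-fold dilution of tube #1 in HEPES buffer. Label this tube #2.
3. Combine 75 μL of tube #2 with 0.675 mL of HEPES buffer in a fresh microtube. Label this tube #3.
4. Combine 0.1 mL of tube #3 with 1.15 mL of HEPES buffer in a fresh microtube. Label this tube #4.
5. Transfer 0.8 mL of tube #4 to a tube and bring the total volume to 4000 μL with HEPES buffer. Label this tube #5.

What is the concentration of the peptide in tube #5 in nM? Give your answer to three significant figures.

Step 1: 5 mL brought to 10 mL → factor 10/5 = 2
Step 2: 5-fold → factor 5
Step 3: 75 μL + 0.675 mL = 750 μL total → factor 750/75 = 10
Step 4: 0.1 mL + 1.15 mL = 1.25 mL total → factor 1.25/0.1 = 12.5
Step 5: 0.8 mL brought to 4000 μL → factor 4/0.8 = 5
Overall dilution factor = 2 × 5 × 10 × 12.5 × 5 = 6250
Final = 2.00 μM / 6250 = 0.0003200 μM = 0.320 nM

0.320 nM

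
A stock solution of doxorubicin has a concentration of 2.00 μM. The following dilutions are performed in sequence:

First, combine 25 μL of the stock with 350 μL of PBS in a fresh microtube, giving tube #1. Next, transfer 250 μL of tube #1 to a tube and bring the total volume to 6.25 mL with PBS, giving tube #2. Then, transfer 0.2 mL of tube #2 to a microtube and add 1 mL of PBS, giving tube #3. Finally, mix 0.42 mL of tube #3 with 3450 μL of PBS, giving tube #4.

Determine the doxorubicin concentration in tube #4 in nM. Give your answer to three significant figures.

Step 1: 25 μL + 350 μL = 375 μL total → factor 375/25 = 15
Step 2: 250 μL brought to 6.25 mL → factor 6250/250 = 25
Step 3: 0.2 mL + 1 mL = 1.2 mL total → factor 1.2/0.2 = 6
Step 4: 0.42 mL + 3450 μL = 3.87 mL total → factor 3.87/0.42 = 9.2143
Overall dilution factor = 15 × 25 × 6 × 9.2143 = 20732
Final = 2.00 μM / 20732 = 9.647 × 10^-5 μM = 0.0965 nM

0.0965 nM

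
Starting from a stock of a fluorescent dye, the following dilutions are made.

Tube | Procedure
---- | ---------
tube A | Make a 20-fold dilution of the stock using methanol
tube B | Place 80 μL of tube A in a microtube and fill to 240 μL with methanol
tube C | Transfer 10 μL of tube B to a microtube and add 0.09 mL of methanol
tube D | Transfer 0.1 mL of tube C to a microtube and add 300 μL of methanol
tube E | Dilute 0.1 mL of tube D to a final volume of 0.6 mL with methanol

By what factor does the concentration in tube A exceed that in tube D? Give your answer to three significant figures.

Step 1: 20-fold → factor 20
Step 2: 80 μL brought to 240 μL → factor 240/80 = 3
Step 3: 10 μL + 0.09 mL = 100 μL total → factor 100/10 = 10
Step 4: 0.1 mL + 300 μL = 0.4 mL total → factor 0.4/0.1 = 4
Dilution factor to tube A = 20; to tube D = 2400
[tube A]/[tube D] = (factor to tube D)/(factor to tube A) = 2400/20 = 120

120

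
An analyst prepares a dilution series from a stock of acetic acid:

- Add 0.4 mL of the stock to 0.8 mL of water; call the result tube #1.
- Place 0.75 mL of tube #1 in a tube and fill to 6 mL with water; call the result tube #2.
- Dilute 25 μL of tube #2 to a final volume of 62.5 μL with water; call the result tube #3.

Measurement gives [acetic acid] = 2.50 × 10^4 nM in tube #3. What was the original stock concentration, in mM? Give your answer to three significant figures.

Step 1: 0.4 mL + 0.8 mL = 1.2 mL total → factor 1.2/0.4 = 3
Step 2: 0.75 mL brought to 6 mL → factor 6/0.75 = 8
Step 3: 25 μL brought to 62.5 μL → factor 62.5/25 = 2.5
Overall dilution factor = 3 × 8 × 2.5 = 60
Stock = 2.50 × 10^4 nM × 60 = 1.500 × 10^6 nM = 1.50 mM

1.50 mM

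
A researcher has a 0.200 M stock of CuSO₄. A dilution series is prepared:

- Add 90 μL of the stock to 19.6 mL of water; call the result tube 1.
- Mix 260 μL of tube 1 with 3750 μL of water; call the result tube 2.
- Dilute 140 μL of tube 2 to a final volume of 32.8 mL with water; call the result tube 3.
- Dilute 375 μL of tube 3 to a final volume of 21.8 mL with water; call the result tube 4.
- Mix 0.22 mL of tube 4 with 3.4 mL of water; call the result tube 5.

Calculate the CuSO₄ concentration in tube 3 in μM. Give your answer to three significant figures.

Step 1: 90 μL + 19.6 mL = 19690 μL total → factor 19690/90 = 218.78
Step 2: 260 μL + 3750 μL = 4010 μL total → factor 4010/260 = 15.423
Step 3: 140 μL brought to 32.8 mL → factor 32800/140 = 234.29
Dilution factor through tube 3 = 218.78 × 15.423 × 234.29 = 7.9053 × 10^5
[tube 3] = 0.200 M / 7.9053 × 10^5 = 2.530 × 10^-7 M = 0.253 μM

0.253 μM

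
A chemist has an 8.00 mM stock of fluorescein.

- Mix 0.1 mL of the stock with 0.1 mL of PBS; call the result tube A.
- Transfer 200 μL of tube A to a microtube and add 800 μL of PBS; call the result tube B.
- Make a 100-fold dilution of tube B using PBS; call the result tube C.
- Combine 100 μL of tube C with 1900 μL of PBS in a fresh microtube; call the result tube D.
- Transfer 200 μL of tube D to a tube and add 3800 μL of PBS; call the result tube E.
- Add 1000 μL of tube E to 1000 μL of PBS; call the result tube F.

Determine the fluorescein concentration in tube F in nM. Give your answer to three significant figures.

10.0 nM

Step 1: 0.1 mL + 0.1 mL = 0.2 mL total → factor 0.2/0.1 = 2
Step 2: 200 μL + 800 μL = 1000 μL total → factor 1000/200 = 5
Step 3: 100-fold → factor 100
Step 4: 100 μL + 1900 μL = 2000 μL total → factor 2000/100 = 20
Step 5: 200 μL + 3800 μL = 4000 μL total → factor 4000/200 = 20
Step 6: 1000 μL + 1000 μL = 2000 μL total → factor 2000/1000 = 2
Overall dilution factor = 2 × 5 × 100 × 20 × 20 × 2 = 8 × 10^5
Final = 8.00 mM / 8 × 10^5 = 1.000 × 10^-5 mM = 10.0 nM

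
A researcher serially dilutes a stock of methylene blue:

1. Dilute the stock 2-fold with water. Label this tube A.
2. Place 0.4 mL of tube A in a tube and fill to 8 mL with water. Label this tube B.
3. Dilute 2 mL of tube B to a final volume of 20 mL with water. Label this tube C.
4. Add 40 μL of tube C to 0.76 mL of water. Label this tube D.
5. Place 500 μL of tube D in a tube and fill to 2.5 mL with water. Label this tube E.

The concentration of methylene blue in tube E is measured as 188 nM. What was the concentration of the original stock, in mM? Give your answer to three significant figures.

Step 1: 2-fold → factor 2
Step 2: 0.4 mL brought to 8 mL → factor 8/0.4 = 20
Step 3: 2 mL brought to 20 mL → factor 20/2 = 10
Step 4: 40 μL + 0.76 mL = 800 μL total → factor 800/40 = 20
Step 5: 500 μL brought to 2.5 mL → factor 2500/500 = 5
Overall dilution factor = 2 × 20 × 10 × 20 × 5 = 40000
Stock = 188 nM × 40000 = 7.520 × 10^6 nM = 7.52 mM

7.52 mM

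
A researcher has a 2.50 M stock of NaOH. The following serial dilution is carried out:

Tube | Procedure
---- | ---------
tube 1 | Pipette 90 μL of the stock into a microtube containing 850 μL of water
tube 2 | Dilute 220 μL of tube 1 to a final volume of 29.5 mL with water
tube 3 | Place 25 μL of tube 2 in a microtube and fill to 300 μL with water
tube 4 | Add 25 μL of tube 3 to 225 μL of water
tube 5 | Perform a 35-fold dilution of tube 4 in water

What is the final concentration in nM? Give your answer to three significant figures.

425 nM

Step 1: 90 μL + 850 μL = 940 μL total → factor 940/90 = 10.444
Step 2: 220 μL brought to 29.5 mL → factor 29500/220 = 134.09
Step 3: 25 μL brought to 300 μL → factor 300/25 = 12
Step 4: 25 μL + 225 μL = 250 μL total → factor 250/25 = 10
Step 5: 35-fold → factor 35
Overall dilution factor = 10.444 × 134.09 × 12 × 10 × 35 = 5.8821 × 10^6
Final = 2.50 M / 5.8821 × 10^6 = 4.250 × 10^-7 M = 425 nM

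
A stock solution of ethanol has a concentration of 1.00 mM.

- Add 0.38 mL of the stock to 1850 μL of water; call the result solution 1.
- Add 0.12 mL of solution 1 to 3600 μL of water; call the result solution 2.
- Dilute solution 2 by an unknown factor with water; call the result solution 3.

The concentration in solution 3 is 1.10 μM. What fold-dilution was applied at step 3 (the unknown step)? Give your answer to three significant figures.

Step 1: 0.38 mL + 1850 μL = 2.23 mL total → factor 2.23/0.38 = 5.8684
Step 2: 0.12 mL + 3600 μL = 3.72 mL total → factor 3.72/0.12 = 31
Step 3: unknown factor x
Product of known-step factors = 181.92
Overall factor = 1.00 mM / (1.10 μM) = 909.09
x = 909.09 / 181.92 = 5.00

5.00-fold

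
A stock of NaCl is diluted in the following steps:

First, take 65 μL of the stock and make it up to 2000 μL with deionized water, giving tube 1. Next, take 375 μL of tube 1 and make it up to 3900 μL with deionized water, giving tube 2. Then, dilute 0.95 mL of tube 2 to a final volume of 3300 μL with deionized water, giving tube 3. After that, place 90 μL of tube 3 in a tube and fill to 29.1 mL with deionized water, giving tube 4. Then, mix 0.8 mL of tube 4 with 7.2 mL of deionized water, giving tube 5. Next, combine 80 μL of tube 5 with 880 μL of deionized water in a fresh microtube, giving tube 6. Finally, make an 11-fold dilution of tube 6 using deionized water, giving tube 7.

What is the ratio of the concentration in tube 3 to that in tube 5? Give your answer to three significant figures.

3.23 × 10^3

Step 1: 65 μL brought to 2000 μL → factor 2000/65 = 30.769
Step 2: 375 μL brought to 3900 μL → factor 3900/375 = 10.4
Step 3: 0.95 mL brought to 3300 μL → factor 3.3/0.95 = 3.4737
Step 4: 90 μL brought to 29.1 mL → factor 29100/90 = 323.33
Step 5: 0.8 mL + 7.2 mL = 8 mL total → factor 8/0.8 = 10
Dilution factor to tube 3 = 1111.6; to tube 5 = 3.5941 × 10^6
[tube 3]/[tube 5] = (factor to tube 5)/(factor to tube 3) = 3.5941 × 10^6/1111.6 = 3.23 × 10^3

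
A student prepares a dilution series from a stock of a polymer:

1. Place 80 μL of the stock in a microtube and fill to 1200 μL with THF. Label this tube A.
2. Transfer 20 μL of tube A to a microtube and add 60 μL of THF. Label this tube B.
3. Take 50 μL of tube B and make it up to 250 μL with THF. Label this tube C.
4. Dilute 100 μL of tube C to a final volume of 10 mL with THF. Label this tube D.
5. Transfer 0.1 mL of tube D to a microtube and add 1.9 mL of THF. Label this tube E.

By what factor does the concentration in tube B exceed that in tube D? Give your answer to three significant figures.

Step 1: 80 μL brought to 1200 μL → factor 1200/80 = 15
Step 2: 20 μL + 60 μL = 80 μL total → factor 80/20 = 4
Step 3: 50 μL brought to 250 μL → factor 250/50 = 5
Step 4: 100 μL brought to 10 mL → factor 10000/100 = 100
Dilution factor to tube B = 60; to tube D = 30000
[tube B]/[tube D] = (factor to tube D)/(factor to tube B) = 30000/60 = 500

500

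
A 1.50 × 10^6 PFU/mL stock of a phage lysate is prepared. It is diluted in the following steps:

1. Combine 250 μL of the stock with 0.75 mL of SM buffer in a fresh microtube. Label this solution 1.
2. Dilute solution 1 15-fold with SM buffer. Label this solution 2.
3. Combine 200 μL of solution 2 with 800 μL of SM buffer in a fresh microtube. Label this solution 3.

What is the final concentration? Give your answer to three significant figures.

Step 1: 250 μL + 0.75 mL = 1000 μL total → factor 1000/250 = 4
Step 2: 15-fold → factor 15
Step 3: 200 μL + 800 μL = 1000 μL total → factor 1000/200 = 5
Overall dilution factor = 4 × 15 × 5 = 300
Final = 1.50 × 10^6 PFU/mL / 300 = 5.00 × 10^3 PFU/mL

5.00 × 10^3 PFU/mL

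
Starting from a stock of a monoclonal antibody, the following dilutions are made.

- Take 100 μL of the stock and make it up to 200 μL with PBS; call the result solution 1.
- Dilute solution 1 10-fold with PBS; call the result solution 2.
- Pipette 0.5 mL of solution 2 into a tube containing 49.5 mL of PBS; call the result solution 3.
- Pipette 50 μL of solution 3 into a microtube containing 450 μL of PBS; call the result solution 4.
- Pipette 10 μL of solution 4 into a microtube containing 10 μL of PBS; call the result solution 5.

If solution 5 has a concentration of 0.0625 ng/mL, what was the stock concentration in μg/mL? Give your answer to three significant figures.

Step 1: 100 μL brought to 200 μL → factor 200/100 = 2
Step 2: 10-fold → factor 10
Step 3: 0.5 mL + 49.5 mL = 50 mL total → factor 50/0.5 = 100
Step 4: 50 μL + 450 μL = 500 μL total → factor 500/50 = 10
Step 5: 10 μL + 10 μL = 20 μL total → factor 20/10 = 2
Overall dilution factor = 2 × 10 × 100 × 10 × 2 = 40000
Stock = 0.0625 ng/mL × 40000 = 2500 ng/mL = 2.50 μg/mL

2.50 μg/mL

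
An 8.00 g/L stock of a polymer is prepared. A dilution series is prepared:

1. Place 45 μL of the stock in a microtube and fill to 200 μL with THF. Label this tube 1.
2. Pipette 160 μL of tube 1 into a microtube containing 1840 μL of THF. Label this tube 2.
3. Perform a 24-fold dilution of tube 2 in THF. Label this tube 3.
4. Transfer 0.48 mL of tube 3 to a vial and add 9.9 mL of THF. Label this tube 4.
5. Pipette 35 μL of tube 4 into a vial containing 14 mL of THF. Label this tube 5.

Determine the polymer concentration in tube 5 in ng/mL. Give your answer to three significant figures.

0.692 ng/mL

Step 1: 45 μL brought to 200 μL → factor 200/45 = 4.4444
Step 2: 160 μL + 1840 μL = 2000 μL total → factor 2000/160 = 12.5
Step 3: 24-fold → factor 24
Step 4: 0.48 mL + 9.9 mL = 10.38 mL total → factor 10.38/0.48 = 21.625
Step 5: 35 μL + 14 mL = 14035 μL total → factor 14035/35 = 401
Overall dilution factor = 4.4444 × 12.5 × 24 × 21.625 × 401 = 1.1562 × 10^7
Final = 8.00 g/L / 1.1562 × 10^7 = 6.919 × 10^-7 g/L = 0.692 ng/mL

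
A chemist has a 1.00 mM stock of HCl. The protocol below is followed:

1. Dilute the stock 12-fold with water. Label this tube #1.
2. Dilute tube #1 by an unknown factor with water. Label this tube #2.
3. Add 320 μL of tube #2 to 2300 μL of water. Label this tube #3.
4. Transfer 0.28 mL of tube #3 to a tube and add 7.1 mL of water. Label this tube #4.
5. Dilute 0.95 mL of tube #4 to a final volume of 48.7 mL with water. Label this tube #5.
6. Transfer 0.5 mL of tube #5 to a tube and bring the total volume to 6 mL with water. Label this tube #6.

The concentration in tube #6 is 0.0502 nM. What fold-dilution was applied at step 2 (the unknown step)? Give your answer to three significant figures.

12.5-fold

Step 1: 12-fold → factor 12
Step 2: unknown factor x
Step 3: 320 μL + 2300 μL = 2620 μL total → factor 2620/320 = 8.1875
Step 4: 0.28 mL + 7.1 mL = 7.38 mL total → factor 7.38/0.28 = 26.357
Step 5: 0.95 mL brought to 48.7 mL → factor 48.7/0.95 = 51.263
Step 6: 0.5 mL brought to 6 mL → factor 6/0.5 = 12
Product of known-step factors = 1.593 × 10^6
Overall factor = 1.00 mM / (0.0502 nM) = 1.992 × 10^7
x = 1.992 × 10^7 / 1.593 × 10^6 = 12.5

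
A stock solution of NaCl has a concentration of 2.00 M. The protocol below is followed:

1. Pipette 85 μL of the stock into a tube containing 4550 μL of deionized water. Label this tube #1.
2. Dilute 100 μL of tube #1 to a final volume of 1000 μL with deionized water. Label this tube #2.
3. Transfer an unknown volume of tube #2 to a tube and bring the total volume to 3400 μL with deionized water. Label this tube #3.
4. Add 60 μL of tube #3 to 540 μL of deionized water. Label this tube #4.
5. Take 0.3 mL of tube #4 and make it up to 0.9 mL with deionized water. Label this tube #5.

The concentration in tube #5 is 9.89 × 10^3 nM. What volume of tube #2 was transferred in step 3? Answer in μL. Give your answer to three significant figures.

275 μL

Step 1: 85 μL + 4550 μL = 4635 μL total → factor 4635/85 = 54.529
Step 2: 100 μL brought to 1000 μL → factor 1000/100 = 10
Step 3: v brought to 3400 μL → factor = 3400 μL/v
Step 4: 60 μL + 540 μL = 600 μL total → factor 600/60 = 10
Step 5: 0.3 mL brought to 0.9 mL → factor 0.9/0.3 = 3
Product of known-step factors = 16359
Overall factor = 2.00 M / (9.89 × 10^3 nM) = 2.0222 × 10^5
Step-3 factor = 2.0222 × 10^5 / 16359 = 12.362
v = 3400 μL / 12.362 = 275 μL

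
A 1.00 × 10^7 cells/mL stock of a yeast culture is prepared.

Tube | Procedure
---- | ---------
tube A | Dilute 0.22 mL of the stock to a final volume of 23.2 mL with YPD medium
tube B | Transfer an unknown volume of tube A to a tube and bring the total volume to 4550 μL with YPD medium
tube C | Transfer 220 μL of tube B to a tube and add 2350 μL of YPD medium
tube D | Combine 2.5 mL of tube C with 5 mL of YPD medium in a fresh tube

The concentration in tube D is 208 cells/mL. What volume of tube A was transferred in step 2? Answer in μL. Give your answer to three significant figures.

350 μL

Step 1: 0.22 mL brought to 23.2 mL → factor 23.2/0.22 = 105.45
Step 2: v brought to 4550 μL → factor = 4550 μL/v
Step 3: 220 μL + 2350 μL = 2570 μL total → factor 2570/220 = 11.682
Step 4: 2.5 mL + 5 mL = 7.5 mL total → factor 7.5/2.5 = 3
Product of known-step factors = 3695.7
Overall factor = 1.00 × 10^7 cells/mL / (208 cells/mL) = 48077
Step-2 factor = 48077 / 3695.7 = 13.009
v = 4550 μL / 13.009 = 350 μL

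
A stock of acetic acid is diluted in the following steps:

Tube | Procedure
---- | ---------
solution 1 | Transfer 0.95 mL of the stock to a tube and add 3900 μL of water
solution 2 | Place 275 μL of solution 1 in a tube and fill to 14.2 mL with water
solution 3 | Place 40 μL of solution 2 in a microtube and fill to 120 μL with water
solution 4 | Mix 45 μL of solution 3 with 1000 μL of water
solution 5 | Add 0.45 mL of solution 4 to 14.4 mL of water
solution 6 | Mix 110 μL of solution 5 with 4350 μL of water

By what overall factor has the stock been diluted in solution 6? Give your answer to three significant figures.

Step 1: 0.95 mL + 3900 μL = 4.85 mL total → factor 4.85/0.95 = 5.1053
Step 2: 275 μL brought to 14.2 mL → factor 14200/275 = 51.636
Step 3: 40 μL brought to 120 μL → factor 120/40 = 3
Step 4: 45 μL + 1000 μL = 1045 μL total → factor 1045/45 = 23.222
Step 5: 0.45 mL + 14.4 mL = 14.85 mL total → factor 14.85/0.45 = 33
Step 6: 110 μL + 4350 μL = 4460 μL total → factor 4460/110 = 40.545
Overall dilution factor = 5.1053 × 51.636 × 3 × 23.222 × 33 × 40.545 = 2.4573 × 10^7

2.46 × 10^7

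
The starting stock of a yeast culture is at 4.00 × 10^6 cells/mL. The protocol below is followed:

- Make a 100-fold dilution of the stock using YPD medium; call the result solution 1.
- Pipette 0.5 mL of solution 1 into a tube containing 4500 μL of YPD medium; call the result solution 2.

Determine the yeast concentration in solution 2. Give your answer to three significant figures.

Step 1: 100-fold → factor 100
Step 2: 0.5 mL + 4500 μL = 5 mL total → factor 5/0.5 = 10
Overall dilution factor = 100 × 10 = 1000
Final = 4.00 × 10^6 cells/mL / 1000 = 4.00 × 10^3 cells/mL

4.00 × 10^3 cells/mL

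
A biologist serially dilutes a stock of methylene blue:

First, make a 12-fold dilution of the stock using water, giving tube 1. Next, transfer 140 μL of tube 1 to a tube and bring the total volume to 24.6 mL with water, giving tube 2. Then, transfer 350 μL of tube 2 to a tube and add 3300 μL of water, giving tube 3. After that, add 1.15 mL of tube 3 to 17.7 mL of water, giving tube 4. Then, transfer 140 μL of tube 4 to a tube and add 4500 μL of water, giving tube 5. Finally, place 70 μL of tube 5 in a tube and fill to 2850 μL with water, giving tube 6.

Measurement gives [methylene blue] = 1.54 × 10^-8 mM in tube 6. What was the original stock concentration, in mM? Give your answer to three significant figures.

Step 1: 12-fold → factor 12
Step 2: 140 μL brought to 24.6 mL → factor 24600/140 = 175.71
Step 3: 350 μL + 3300 μL = 3650 μL total → factor 3650/350 = 10.429
Step 4: 1.15 mL + 17.7 mL = 18.85 mL total → factor 18.85/1.15 = 16.391
Step 5: 140 μL + 4500 μL = 4640 μL total → factor 4640/140 = 33.143
Step 6: 70 μL brought to 2850 μL → factor 2850/70 = 40.714
Overall dilution factor = 12 × 175.71 × 10.429 × 16.391 × 33.143 × 40.714 = 4.8637 × 10^8
Stock = 1.54 × 10^-8 mM × 4.8637 × 10^8 = 7.49 mM

7.49 mM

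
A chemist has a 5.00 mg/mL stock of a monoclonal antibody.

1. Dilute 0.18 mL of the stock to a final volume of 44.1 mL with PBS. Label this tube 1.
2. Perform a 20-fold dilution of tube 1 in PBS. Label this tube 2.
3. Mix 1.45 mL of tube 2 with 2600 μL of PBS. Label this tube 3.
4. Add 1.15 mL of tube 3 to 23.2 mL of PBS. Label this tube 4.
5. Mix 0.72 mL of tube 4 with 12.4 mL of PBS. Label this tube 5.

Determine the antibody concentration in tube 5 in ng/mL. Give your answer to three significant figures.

Step 1: 0.18 mL brought to 44.1 mL → factor 44.1/0.18 = 245
Step 2: 20-fold → factor 20
Step 3: 1.45 mL + 2600 μL = 4.05 mL total → factor 4.05/1.45 = 2.7931
Step 4: 1.15 mL + 23.2 mL = 24.35 mL total → factor 24.35/1.15 = 21.174
Step 5: 0.72 mL + 12.4 mL = 13.12 mL total → factor 13.12/0.72 = 18.222
Overall dilution factor = 245 × 20 × 2.7931 × 21.174 × 18.222 = 5.2806 × 10^6
Final = 5.00 mg/mL / 5.2806 × 10^6 = 9.469 × 10^-7 mg/mL = 0.947 ng/mL

0.947 ng/mL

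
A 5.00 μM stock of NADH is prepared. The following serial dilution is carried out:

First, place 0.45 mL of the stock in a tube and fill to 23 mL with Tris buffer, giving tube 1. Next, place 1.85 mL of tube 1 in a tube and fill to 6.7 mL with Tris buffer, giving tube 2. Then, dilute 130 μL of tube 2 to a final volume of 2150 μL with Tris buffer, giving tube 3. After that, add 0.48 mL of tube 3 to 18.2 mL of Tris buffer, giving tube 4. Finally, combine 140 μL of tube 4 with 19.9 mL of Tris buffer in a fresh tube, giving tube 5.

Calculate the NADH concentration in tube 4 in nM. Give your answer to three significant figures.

0.0420 nM

Step 1: 0.45 mL brought to 23 mL → factor 23/0.45 = 51.111
Step 2: 1.85 mL brought to 6.7 mL → factor 6.7/1.85 = 3.6216
Step 3: 130 μL brought to 2150 μL → factor 2150/130 = 16.538
Step 4: 0.48 mL + 18.2 mL = 18.68 mL total → factor 18.68/0.48 = 38.917
Dilution factor through tube 4 = 51.111 × 3.6216 × 16.538 × 38.917 = 1.1914 × 10^5
[tube 4] = 5.00 μM / 1.1914 × 10^5 = 4.197 × 10^-5 μM = 0.0420 nM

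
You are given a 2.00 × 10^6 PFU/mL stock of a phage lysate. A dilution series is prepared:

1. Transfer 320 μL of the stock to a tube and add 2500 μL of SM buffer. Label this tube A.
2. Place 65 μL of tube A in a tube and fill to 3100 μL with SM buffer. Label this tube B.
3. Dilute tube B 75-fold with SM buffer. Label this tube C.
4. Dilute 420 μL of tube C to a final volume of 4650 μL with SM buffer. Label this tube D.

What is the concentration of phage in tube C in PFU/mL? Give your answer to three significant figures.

63.4 PFU/mL

Step 1: 320 μL + 2500 μL = 2820 μL total → factor 2820/320 = 8.8125
Step 2: 65 μL brought to 3100 μL → factor 3100/65 = 47.692
Step 3: 75-fold → factor 75
Dilution factor through tube C = 8.8125 × 47.692 × 75 = 31522
[tube C] = 2.00 × 10^6 PFU/mL / 31522 = 63.4 PFU/mL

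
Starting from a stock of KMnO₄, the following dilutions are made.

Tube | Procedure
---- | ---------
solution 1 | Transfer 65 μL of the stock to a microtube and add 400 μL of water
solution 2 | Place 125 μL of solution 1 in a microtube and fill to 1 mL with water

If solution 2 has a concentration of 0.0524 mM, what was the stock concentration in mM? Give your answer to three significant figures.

Step 1: 65 μL + 400 μL = 465 μL total → factor 465/65 = 7.1538
Step 2: 125 μL brought to 1 mL → factor 1000/125 = 8
Overall dilution factor = 7.1538 × 8 = 57.231
Stock = 0.0524 mM × 57.231 = 3.00 mM

3.00 mM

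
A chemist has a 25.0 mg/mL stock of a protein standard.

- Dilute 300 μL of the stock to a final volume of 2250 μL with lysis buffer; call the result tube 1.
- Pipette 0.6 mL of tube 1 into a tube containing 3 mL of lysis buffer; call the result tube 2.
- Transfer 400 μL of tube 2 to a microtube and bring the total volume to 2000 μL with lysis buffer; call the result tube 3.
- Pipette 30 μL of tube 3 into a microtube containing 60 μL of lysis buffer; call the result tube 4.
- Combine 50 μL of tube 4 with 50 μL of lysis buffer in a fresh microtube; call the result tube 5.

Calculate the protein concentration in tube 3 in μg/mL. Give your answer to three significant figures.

111 μg/mL

Step 1: 300 μL brought to 2250 μL → factor 2250/300 = 7.5
Step 2: 0.6 mL + 3 mL = 3.6 mL total → factor 3.6/0.6 = 6
Step 3: 400 μL brought to 2000 μL → factor 2000/400 = 5
Dilution factor through tube 3 = 7.5 × 6 × 5 = 225
[tube 3] = 25.0 mg/mL / 225 = 0.1111 mg/mL = 111 μg/mL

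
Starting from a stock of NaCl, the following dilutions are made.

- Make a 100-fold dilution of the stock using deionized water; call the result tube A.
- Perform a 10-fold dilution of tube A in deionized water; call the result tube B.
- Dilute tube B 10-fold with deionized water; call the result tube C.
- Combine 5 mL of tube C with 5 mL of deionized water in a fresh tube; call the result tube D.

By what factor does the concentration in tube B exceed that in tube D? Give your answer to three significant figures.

Step 1: 100-fold → factor 100
Step 2: 10-fold → factor 10
Step 3: 10-fold → factor 10
Step 4: 5 mL + 5 mL = 10 mL total → factor 10/5 = 2
Dilution factor to tube B = 1000; to tube D = 20000
[tube B]/[tube D] = (factor to tube D)/(factor to tube B) = 20000/1000 = 20.0

20.0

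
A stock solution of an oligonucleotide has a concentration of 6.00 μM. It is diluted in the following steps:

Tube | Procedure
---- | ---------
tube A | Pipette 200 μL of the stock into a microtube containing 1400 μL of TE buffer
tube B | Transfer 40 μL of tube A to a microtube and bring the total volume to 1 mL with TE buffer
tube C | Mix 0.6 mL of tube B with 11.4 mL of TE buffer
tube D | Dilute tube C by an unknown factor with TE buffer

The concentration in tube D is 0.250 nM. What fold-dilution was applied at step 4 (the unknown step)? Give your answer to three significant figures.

6.00-fold

Step 1: 200 μL + 1400 μL = 1600 μL total → factor 1600/200 = 8
Step 2: 40 μL brought to 1 mL → factor 1000/40 = 25
Step 3: 0.6 mL + 11.4 mL = 12 mL total → factor 12/0.6 = 20
Step 4: unknown factor x
Product of known-step factors = 4000
Overall factor = 6.00 μM / (0.250 nM) = 24000
x = 24000 / 4000 = 6.00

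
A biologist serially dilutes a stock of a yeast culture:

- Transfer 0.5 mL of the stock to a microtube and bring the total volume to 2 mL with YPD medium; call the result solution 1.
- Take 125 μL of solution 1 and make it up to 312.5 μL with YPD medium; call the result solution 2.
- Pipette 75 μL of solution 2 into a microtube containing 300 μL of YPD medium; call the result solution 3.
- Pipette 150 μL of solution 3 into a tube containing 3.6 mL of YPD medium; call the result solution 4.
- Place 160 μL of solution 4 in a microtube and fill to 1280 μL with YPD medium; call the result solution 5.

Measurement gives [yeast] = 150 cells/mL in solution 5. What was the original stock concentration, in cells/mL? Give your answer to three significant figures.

1.50 × 10^6 cells/mL

Step 1: 0.5 mL brought to 2 mL → factor 2/0.5 = 4
Step 2: 125 μL brought to 312.5 μL → factor 312.5/125 = 2.5
Step 3: 75 μL + 300 μL = 375 μL total → factor 375/75 = 5
Step 4: 150 μL + 3.6 mL = 3750 μL total → factor 3750/150 = 25
Step 5: 160 μL brought to 1280 μL → factor 1280/160 = 8
Overall dilution factor = 4 × 2.5 × 5 × 25 × 8 = 10000
Stock = 150 cells/mL × 10000 = 1.50 × 10^6 cells/mL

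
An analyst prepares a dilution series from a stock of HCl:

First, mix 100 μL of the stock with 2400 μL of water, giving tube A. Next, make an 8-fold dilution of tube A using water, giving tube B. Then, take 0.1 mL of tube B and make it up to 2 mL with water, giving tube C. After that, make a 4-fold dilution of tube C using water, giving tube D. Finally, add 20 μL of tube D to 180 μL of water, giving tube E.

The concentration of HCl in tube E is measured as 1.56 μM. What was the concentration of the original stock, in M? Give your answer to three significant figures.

0.250 M

Step 1: 100 μL + 2400 μL = 2500 μL total → factor 2500/100 = 25
Step 2: 8-fold → factor 8
Step 3: 0.1 mL brought to 2 mL → factor 2/0.1 = 20
Step 4: 4-fold → factor 4
Step 5: 20 μL + 180 μL = 200 μL total → factor 200/20 = 10
Overall dilution factor = 25 × 8 × 20 × 4 × 10 = 1.6 × 10^5
Stock = 1.56 μM × 1.6 × 10^5 = 2.496 × 10^5 μM = 0.250 M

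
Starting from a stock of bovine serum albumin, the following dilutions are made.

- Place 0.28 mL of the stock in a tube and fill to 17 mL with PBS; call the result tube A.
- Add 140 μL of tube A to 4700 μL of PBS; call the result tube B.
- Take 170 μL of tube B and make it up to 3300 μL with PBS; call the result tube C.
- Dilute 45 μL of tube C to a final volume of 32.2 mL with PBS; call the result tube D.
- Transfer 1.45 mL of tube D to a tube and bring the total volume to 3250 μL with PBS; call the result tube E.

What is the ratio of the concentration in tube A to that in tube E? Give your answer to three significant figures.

1.08 × 10^6

Step 1: 0.28 mL brought to 17 mL → factor 17/0.28 = 60.714
Step 2: 140 μL + 4700 μL = 4840 μL total → factor 4840/140 = 34.571
Step 3: 170 μL brought to 3300 μL → factor 3300/170 = 19.412
Step 4: 45 μL brought to 32.2 mL → factor 32200/45 = 715.56
Step 5: 1.45 mL brought to 3250 μL → factor 3.25/1.45 = 2.2414
Dilution factor to tube A = 60.714; to tube E = 6.5348 × 10^7
[tube A]/[tube E] = (factor to tube E)/(factor to tube A) = 6.5348 × 10^7/60.714 = 1.08 × 10^6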